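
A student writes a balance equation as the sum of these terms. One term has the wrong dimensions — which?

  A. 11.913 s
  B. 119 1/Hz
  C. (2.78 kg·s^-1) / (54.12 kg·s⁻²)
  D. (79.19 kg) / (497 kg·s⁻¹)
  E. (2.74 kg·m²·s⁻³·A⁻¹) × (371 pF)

E.

Dimensions:
  A. s
  B. Hz⁻¹ = (s⁻¹)⁻¹ = s
  C. [kg·s⁻¹] / [kg·s⁻²] = s
  D. [kg] / [kg·s⁻¹] = s
  E. [kg·m²·s⁻³·A⁻¹] · [kg⁻¹·m⁻²·s⁴·A²] = s·A
All reduce to s except E., which is s·A.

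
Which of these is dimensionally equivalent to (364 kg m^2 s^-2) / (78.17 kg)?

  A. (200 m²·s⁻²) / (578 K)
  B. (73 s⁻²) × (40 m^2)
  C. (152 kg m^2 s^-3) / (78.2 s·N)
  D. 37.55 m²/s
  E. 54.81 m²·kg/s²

Reference: [kg·m²·s⁻²] / [kg] = m²·s⁻².
Each option:
  A. [m²·s⁻²] / [K] = m²·s⁻²·K⁻¹
  B. [s⁻²] · [m²] = m²·s⁻²  ← same
  C. [kg·m²·s⁻³] / [kg·m·s⁻¹] = m·s⁻²
  D. m²·s⁻¹
  E. kg·m²·s⁻²
Only B. matches m²·s⁻².

B.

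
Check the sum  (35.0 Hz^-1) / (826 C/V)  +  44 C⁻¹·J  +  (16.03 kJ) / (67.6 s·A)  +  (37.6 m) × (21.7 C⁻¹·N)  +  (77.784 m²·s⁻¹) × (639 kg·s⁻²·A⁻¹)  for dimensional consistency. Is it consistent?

Expand each in SI base units:
  (35.0 Hz^-1) / (826 C/V):  [s] / [kg⁻¹·m⁻²·s⁴·A²] = kg·m²·s⁻³·A⁻²
  44 C⁻¹·J:  J·C⁻¹ = N·m·(s·A)⁻¹ = kg·m²·s⁻³·A⁻¹
  (16.03 kJ) / (67.6 s·A):  [kg·m²·s⁻²] / [s·A] = kg·m²·s⁻³·A⁻¹
  (37.6 m) × (21.7 C⁻¹·N):  [m] · [kg·m·s⁻³·A⁻¹] = kg·m²·s⁻³·A⁻¹
  (77.784 m²·s⁻¹) × (639 kg·s⁻²·A⁻¹):  [m²·s⁻¹] · [kg·s⁻²·A⁻¹] = kg·m²·s⁻³·A⁻¹
The terms do not share a single dimension (kg·m²·s⁻³·A⁻² vs kg·m²·s⁻³·A⁻¹).

No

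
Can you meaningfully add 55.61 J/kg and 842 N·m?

No

Work out the base dimensions of each:
  55.61 J/kg:  J·kg⁻¹ = N·m·kg⁻¹ = m²·s⁻²
  842 N·m:  N·m = kg·m·s⁻²·m = kg·m²·s⁻²
m²·s⁻² ≠ kg·m²·s⁻², so they cannot be added.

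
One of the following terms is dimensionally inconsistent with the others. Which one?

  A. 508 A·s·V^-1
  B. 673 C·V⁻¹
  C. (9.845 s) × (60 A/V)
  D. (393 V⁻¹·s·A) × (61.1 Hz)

D.

Reduce each to base SI dimensions:
  A. A·s·V⁻¹ = A·s·(J·C⁻¹)⁻¹ = kg⁻¹·m⁻²·s⁴·A²
  B. C·V⁻¹ = s·A·(J·C⁻¹)⁻¹ = kg⁻¹·m⁻²·s⁴·A²
  C. [s] · [kg⁻¹·m⁻²·s³·A²] = kg⁻¹·m⁻²·s⁴·A²
  D. [kg⁻¹·m⁻²·s⁴·A²] · [s⁻¹] = kg⁻¹·m⁻²·s³·A²
All reduce to kg⁻¹·m⁻²·s⁴·A² except D., which is kg⁻¹·m⁻²·s³·A².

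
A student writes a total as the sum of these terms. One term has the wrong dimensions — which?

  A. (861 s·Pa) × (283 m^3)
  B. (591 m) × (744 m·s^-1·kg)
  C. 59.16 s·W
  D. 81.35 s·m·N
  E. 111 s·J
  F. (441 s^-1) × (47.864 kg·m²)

C.

Reduce each to base SI dimensions:
  A. [kg·m⁻¹·s⁻¹] · [m³] = kg·m²·s⁻¹
  B. [m] · [kg·m·s⁻¹] = kg·m²·s⁻¹
  C. W·s = J·s⁻¹·s = kg·m²·s⁻²
  D. N·m·s = kg·m·s⁻²·m·s = kg·m²·s⁻¹
  E. J·s = N·m·s = kg·m²·s⁻¹
  F. [s⁻¹] · [kg·m²] = kg·m²·s⁻¹
All reduce to kg·m²·s⁻¹ except C., which is kg·m²·s⁻².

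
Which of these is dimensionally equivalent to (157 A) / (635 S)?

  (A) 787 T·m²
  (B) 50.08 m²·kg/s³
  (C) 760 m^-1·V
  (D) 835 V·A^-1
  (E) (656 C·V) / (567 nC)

(E)

Reference: [A] / [kg⁻¹·m⁻²·s³·A²] = kg·m²·s⁻³·A⁻¹.
Each option:
  (A) T·m² = Wb·m⁻²·m² = kg·m²·s⁻²·A⁻¹
  (B) kg·m²·s⁻³
  (C) V·m⁻¹ = J·C⁻¹·m⁻¹ = kg·m·s⁻³·A⁻¹
  (D) V·A⁻¹ = J·C⁻¹·A⁻¹ = kg·m²·s⁻³·A⁻²
  (E) [kg·m²·s⁻²] / [s·A] = kg·m²·s⁻³·A⁻¹  ← same
Only (E) matches kg·m²·s⁻³·A⁻¹.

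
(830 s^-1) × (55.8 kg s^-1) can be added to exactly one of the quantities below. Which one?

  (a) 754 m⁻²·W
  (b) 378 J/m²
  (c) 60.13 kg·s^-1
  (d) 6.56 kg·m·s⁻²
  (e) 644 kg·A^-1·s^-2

(b)

Reference: [s⁻¹] · [kg·s⁻¹] = kg·s⁻².
Each option:
  (a) W·m⁻² = J·s⁻¹·m⁻² = kg·s⁻³
  (b) J·m⁻² = N·m·m⁻² = kg·s⁻²  ← same
  (c) kg·s⁻¹
  (d) kg·m·s⁻²
  (e) kg·s⁻²·A⁻¹
Only (b) matches kg·s⁻².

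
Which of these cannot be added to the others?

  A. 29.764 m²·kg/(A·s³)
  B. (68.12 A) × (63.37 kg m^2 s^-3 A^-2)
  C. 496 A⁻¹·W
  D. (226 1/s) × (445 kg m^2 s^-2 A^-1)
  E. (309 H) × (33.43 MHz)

E.

Expand each in SI base units:
  A. kg·m²·s⁻³·A⁻¹
  B. [A] · [kg·m²·s⁻³·A⁻²] = kg·m²·s⁻³·A⁻¹
  C. W·A⁻¹ = J·s⁻¹·A⁻¹ = kg·m²·s⁻³·A⁻¹
  D. [s⁻¹] · [kg·m²·s⁻²·A⁻¹] = kg·m²·s⁻³·A⁻¹
  E. [kg·m²·s⁻²·A⁻²] · [s⁻¹] = kg·m²·s⁻³·A⁻²
All reduce to kg·m²·s⁻³·A⁻¹ except E., which is kg·m²·s⁻³·A⁻².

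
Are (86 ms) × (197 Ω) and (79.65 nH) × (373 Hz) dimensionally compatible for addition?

Reduce each to base SI dimensions:
  (86 ms) × (197 Ω):  [s] · [kg·m²·s⁻³·A⁻²] = kg·m²·s⁻²·A⁻²
  (79.65 nH) × (373 Hz):  [kg·m²·s⁻²·A⁻²] · [s⁻¹] = kg·m²·s⁻³·A⁻²
kg·m²·s⁻²·A⁻² ≠ kg·m²·s⁻³·A⁻², so they cannot be added.

No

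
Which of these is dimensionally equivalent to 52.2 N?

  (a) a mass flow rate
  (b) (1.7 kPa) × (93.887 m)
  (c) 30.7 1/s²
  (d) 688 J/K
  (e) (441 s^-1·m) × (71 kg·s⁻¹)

Reference: N = kg·m·s⁻².
Each option:
  (a) [mass flow rate] = kg·s⁻¹
  (b) [kg·m⁻¹·s⁻²] · [m] = kg·s⁻²
  (c) s⁻²
  (d) J·K⁻¹ = N·m·K⁻¹ = kg·m²·s⁻²·K⁻¹
  (e) [m·s⁻¹] · [kg·s⁻¹] = kg·m·s⁻²  ← same
Only (e) matches kg·m·s⁻².

(e)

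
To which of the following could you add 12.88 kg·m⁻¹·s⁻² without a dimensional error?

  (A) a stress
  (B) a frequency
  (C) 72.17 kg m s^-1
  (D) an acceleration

Reference: kg·m⁻¹·s⁻².
Each option:
  (A) [stress] = kg·m⁻¹·s⁻²  ← same
  (B) [frequency] = s⁻¹
  (C) kg·m·s⁻¹
  (D) [acceleration] = m·s⁻²
Only (A) matches kg·m⁻¹·s⁻².

(A)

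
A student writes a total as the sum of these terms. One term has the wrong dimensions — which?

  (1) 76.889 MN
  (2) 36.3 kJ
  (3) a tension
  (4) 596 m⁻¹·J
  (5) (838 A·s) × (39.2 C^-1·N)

Work out the base dimensions of each:
  (1) N = kg·m·s⁻²
  (2) J = N·m = kg·m²·s⁻²
  (3) [tension] = kg·m·s⁻²
  (4) J·m⁻¹ = N·m·m⁻¹ = kg·m·s⁻²
  (5) [s·A] · [kg·m·s⁻³·A⁻¹] = kg·m·s⁻²
All reduce to kg·m·s⁻² except (2), which is kg·m²·s⁻².

(2)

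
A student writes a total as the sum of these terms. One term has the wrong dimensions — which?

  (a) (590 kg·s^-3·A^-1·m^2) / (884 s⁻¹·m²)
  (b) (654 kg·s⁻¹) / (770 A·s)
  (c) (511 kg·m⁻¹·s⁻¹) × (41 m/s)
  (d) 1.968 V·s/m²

In SI base units:
  (a) [kg·m²·s⁻³·A⁻¹] / [m²·s⁻¹] = kg·s⁻²·A⁻¹
  (b) [kg·s⁻¹] / [s·A] = kg·s⁻²·A⁻¹
  (c) [kg·m⁻¹·s⁻¹] · [m·s⁻¹] = kg·s⁻²
  (d) V·s·m⁻² = J·C⁻¹·s·m⁻² = kg·s⁻²·A⁻¹
All reduce to kg·s⁻²·A⁻¹ except (c), which is kg·s⁻².

(c)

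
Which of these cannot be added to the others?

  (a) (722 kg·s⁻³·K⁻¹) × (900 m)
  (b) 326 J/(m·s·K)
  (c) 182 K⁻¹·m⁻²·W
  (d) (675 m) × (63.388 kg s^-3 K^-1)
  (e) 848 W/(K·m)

(c)

In SI base units:
  (a) [kg·s⁻³·K⁻¹] · [m] = kg·m·s⁻³·K⁻¹
  (b) J·s⁻¹·m⁻¹·K⁻¹ = N·m·s⁻¹·m⁻¹·K⁻¹ = kg·m·s⁻³·K⁻¹
  (c) W·m⁻²·K⁻¹ = J·s⁻¹·m⁻²·K⁻¹ = kg·s⁻³·K⁻¹
  (d) [m] · [kg·s⁻³·K⁻¹] = kg·m·s⁻³·K⁻¹
  (e) W·m⁻¹·K⁻¹ = J·s⁻¹·m⁻¹·K⁻¹ = kg·m·s⁻³·K⁻¹
All reduce to kg·m·s⁻³·K⁻¹ except (c), which is kg·s⁻³·K⁻¹.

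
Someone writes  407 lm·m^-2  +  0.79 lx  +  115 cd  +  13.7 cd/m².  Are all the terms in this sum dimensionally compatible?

No

Expand each in SI base units:
  407 lm·m^-2:  lm·m⁻² = cd·m⁻² = m⁻²·cd
  0.79 lx:  lx = lm·m⁻² = m⁻²·cd
  115 cd:  cd
  13.7 cd/m²:  cd·m⁻² = m⁻²·cd
The terms do not share a single dimension (cd vs m⁻²·cd).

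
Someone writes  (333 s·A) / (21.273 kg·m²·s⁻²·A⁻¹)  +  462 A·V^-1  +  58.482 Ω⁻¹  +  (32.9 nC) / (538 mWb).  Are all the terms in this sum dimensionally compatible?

Work out the base dimensions of each:
  (333 s·A) / (21.273 kg·m²·s⁻²·A⁻¹):  [s·A] / [kg·m²·s⁻²·A⁻¹] = kg⁻¹·m⁻²·s³·A²
  462 A·V^-1:  A·V⁻¹ = A·(J·C⁻¹)⁻¹ = kg⁻¹·m⁻²·s³·A²
  58.482 Ω⁻¹:  Ω⁻¹ = (V·A⁻¹)⁻¹ = kg⁻¹·m⁻²·s³·A²
  (32.9 nC) / (538 mWb):  [s·A] / [kg·m²·s⁻²·A⁻¹] = kg⁻¹·m⁻²·s³·A²
Every term reduces to kg⁻¹·m⁻²·s³·A².

Yes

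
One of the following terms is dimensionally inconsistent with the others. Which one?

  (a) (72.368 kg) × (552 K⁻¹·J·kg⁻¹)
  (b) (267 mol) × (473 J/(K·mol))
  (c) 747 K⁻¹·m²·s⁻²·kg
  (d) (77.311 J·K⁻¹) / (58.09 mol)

Reduce each to base SI dimensions:
  (a) [kg] · [m²·s⁻²·K⁻¹] = kg·m²·s⁻²·K⁻¹
  (b) [mol] · [kg·m²·s⁻²·K⁻¹·mol⁻¹] = kg·m²·s⁻²·K⁻¹
  (c) kg·m²·s⁻²·K⁻¹
  (d) [kg·m²·s⁻²·K⁻¹] / [mol] = kg·m²·s⁻²·K⁻¹·mol⁻¹
All reduce to kg·m²·s⁻²·K⁻¹ except (d), which is kg·m²·s⁻²·K⁻¹·mol⁻¹.

(d)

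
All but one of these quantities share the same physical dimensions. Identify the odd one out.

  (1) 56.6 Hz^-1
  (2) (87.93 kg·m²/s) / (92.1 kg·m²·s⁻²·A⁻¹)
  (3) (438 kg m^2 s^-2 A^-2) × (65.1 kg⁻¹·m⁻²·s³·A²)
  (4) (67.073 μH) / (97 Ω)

Dimensions:
  (1) Hz⁻¹ = (s⁻¹)⁻¹ = s
  (2) [kg·m²·s⁻¹] / [kg·m²·s⁻²·A⁻¹] = s·A
  (3) [kg·m²·s⁻²·A⁻²] · [kg⁻¹·m⁻²·s³·A²] = s
  (4) [kg·m²·s⁻²·A⁻²] / [kg·m²·s⁻³·A⁻²] = s
All reduce to s except (2), which is s·A.

(2)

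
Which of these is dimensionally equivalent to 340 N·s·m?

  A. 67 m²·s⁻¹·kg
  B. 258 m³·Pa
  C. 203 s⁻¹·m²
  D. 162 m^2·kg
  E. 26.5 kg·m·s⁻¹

A.

Reference: N·m·s = kg·m·s⁻²·m·s = kg·m²·s⁻¹.
Each option:
  A. kg·m²·s⁻¹  ← same
  B. Pa·m³ = N·m⁻²·m³ = kg·m²·s⁻²
  C. m²·s⁻¹
  D. kg·m²
  E. kg·m·s⁻¹
Only A. matches kg·m²·s⁻¹.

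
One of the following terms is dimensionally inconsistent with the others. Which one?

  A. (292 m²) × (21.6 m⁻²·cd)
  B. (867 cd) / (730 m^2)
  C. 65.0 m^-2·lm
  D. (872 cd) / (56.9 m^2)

A.

Work out the base dimensions of each:
  A. [m²] · [m⁻²·cd] = cd
  B. [cd] / [m²] = m⁻²·cd
  C. lm·m⁻² = cd·m⁻² = m⁻²·cd
  D. [cd] / [m²] = m⁻²·cd
All reduce to m⁻²·cd except A., which is cd.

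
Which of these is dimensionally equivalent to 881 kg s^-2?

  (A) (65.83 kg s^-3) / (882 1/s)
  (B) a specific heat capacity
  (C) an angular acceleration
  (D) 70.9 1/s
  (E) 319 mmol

(A)

Reference: kg·s⁻².
Each option:
  (A) [kg·s⁻³] / [s⁻¹] = kg·s⁻²  ← same
  (B) [specific heat capacity] = m²·s⁻²·K⁻¹
  (C) [angular acceleration] = s⁻²
  (D) s⁻¹
  (E) mol
Only (A) matches kg·s⁻².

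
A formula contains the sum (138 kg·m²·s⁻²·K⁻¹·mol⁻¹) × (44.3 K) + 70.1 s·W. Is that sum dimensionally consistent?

No

Work out the base dimensions of each:
  (138 kg·m²·s⁻²·K⁻¹·mol⁻¹) × (44.3 K):  [kg·m²·s⁻²·K⁻¹·mol⁻¹] · [K] = kg·m²·s⁻²·mol⁻¹
  70.1 s·W:  W·s = J·s⁻¹·s = kg·m²·s⁻²
kg·m²·s⁻²·mol⁻¹ ≠ kg·m²·s⁻², so they cannot be added.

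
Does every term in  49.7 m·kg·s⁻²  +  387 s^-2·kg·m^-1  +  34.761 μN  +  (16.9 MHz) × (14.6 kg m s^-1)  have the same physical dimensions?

No

Dimensions:
  49.7 m·kg·s⁻²:  kg·m·s⁻²
  387 s^-2·kg·m^-1:  kg·m⁻¹·s⁻²
  34.761 μN:  N = kg·m·s⁻²
  (16.9 MHz) × (14.6 kg m s^-1):  [s⁻¹] · [kg·m·s⁻¹] = kg·m·s⁻²
The terms do not share a single dimension (kg·m·s⁻² vs kg·m⁻¹·s⁻²).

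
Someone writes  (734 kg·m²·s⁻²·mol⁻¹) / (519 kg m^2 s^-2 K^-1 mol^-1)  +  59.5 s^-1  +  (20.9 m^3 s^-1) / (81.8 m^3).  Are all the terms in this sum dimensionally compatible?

No

Dimensions:
  (734 kg·m²·s⁻²·mol⁻¹) / (519 kg m^2 s^-2 K^-1 mol^-1):  [kg·m²·s⁻²·mol⁻¹] / [kg·m²·s⁻²·K⁻¹·mol⁻¹] = K
  59.5 s^-1:  s⁻¹
  (20.9 m^3 s^-1) / (81.8 m^3):  [m³·s⁻¹] / [m³] = s⁻¹
The terms do not share a single dimension (K vs s⁻¹).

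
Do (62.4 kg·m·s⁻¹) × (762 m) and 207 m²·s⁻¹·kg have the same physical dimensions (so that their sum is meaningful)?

Yes

Reduce each to base SI dimensions:
  (62.4 kg·m·s⁻¹) × (762 m):  [kg·m·s⁻¹] · [m] = kg·m²·s⁻¹
  207 m²·s⁻¹·kg:  kg·m²·s⁻¹
Both are kg·m²·s⁻¹, so they have the same dimensions and can be added.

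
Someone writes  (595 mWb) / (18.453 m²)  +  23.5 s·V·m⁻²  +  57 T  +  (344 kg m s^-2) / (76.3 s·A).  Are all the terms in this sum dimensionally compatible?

No

Work out the base dimensions of each:
  (595 mWb) / (18.453 m²):  [kg·m²·s⁻²·A⁻¹] / [m²] = kg·s⁻²·A⁻¹
  23.5 s·V·m⁻²:  V·s·m⁻² = J·C⁻¹·s·m⁻² = kg·s⁻²·A⁻¹
  57 T:  T = Wb·m⁻² = kg·s⁻²·A⁻¹
  (344 kg m s^-2) / (76.3 s·A):  [kg·m·s⁻²] / [s·A] = kg·m·s⁻³·A⁻¹
The terms do not share a single dimension (kg·m·s⁻³·A⁻¹ vs kg·s⁻²·A⁻¹).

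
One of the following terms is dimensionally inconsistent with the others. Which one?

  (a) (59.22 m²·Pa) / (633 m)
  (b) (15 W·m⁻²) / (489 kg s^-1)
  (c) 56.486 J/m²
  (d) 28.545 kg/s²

Work out the base dimensions of each:
  (a) [kg·m·s⁻²] / [m] = kg·s⁻²
  (b) [kg·s⁻³] / [kg·s⁻¹] = s⁻²
  (c) J·m⁻² = N·m·m⁻² = kg·s⁻²
  (d) kg·s⁻²
All reduce to kg·s⁻² except (b), which is s⁻².

(b)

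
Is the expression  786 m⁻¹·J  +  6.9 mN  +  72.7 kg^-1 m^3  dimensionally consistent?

No

Expand each in SI base units:
  786 m⁻¹·J:  J·m⁻¹ = N·m·m⁻¹ = kg·m·s⁻²
  6.9 mN:  N = kg·m·s⁻²
  72.7 kg^-1 m^3:  kg⁻¹·m³
The terms do not share a single dimension (kg·m·s⁻² vs kg⁻¹·m³).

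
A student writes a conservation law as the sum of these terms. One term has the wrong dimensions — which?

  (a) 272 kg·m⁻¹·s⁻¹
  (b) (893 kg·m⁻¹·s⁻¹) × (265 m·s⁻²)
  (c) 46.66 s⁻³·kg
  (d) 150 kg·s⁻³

Dimensions:
  (a) kg·m⁻¹·s⁻¹
  (b) [kg·m⁻¹·s⁻¹] · [m·s⁻²] = kg·s⁻³
  (c) kg·s⁻³
  (d) kg·s⁻³
All reduce to kg·s⁻³ except (a), which is kg·m⁻¹·s⁻¹.

(a)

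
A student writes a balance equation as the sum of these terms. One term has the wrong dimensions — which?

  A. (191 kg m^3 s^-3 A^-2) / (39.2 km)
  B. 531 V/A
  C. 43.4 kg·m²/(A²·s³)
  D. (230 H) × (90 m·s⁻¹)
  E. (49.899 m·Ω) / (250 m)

D.

Work out the base dimensions of each:
  A. [kg·m³·s⁻³·A⁻²] / [m] = kg·m²·s⁻³·A⁻²
  B. V·A⁻¹ = J·C⁻¹·A⁻¹ = kg·m²·s⁻³·A⁻²
  C. kg·m²·s⁻³·A⁻²
  D. [kg·m²·s⁻²·A⁻²] · [m·s⁻¹] = kg·m³·s⁻³·A⁻²
  E. [kg·m³·s⁻³·A⁻²] / [m] = kg·m²·s⁻³·A⁻²
All reduce to kg·m²·s⁻³·A⁻² except D., which is kg·m³·s⁻³·A⁻².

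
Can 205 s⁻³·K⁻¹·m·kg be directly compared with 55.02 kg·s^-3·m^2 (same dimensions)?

No

Reduce each to base SI dimensions:
  205 s⁻³·K⁻¹·m·kg:  kg·m·s⁻³·K⁻¹
  55.02 kg·s^-3·m^2:  kg·m²·s⁻³
kg·m·s⁻³·K⁻¹ ≠ kg·m²·s⁻³, so they cannot be added.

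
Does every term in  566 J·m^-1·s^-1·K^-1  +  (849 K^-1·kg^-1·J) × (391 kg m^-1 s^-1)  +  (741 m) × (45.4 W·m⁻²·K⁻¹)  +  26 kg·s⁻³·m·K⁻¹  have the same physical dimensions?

Dimensions:
  566 J·m^-1·s^-1·K^-1:  J·s⁻¹·m⁻¹·K⁻¹ = N·m·s⁻¹·m⁻¹·K⁻¹ = kg·m·s⁻³·K⁻¹
  (849 K^-1·kg^-1·J) × (391 kg m^-1 s^-1):  [m²·s⁻²·K⁻¹] · [kg·m⁻¹·s⁻¹] = kg·m·s⁻³·K⁻¹
  (741 m) × (45.4 W·m⁻²·K⁻¹):  [m] · [kg·s⁻³·K⁻¹] = kg·m·s⁻³·K⁻¹
  26 kg·s⁻³·m·K⁻¹:  kg·m·s⁻³·K⁻¹
Every term reduces to kg·m·s⁻³·K⁻¹.

Yes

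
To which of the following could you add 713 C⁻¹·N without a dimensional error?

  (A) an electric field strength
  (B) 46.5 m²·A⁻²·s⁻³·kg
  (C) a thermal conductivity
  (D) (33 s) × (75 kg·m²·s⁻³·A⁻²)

(A)

Reference: N·C⁻¹ = kg·m·s⁻²·(s·A)⁻¹ = kg·m·s⁻³·A⁻¹.
Each option:
  (A) [electric field strength] = kg·m·s⁻³·A⁻¹  ← same
  (B) kg·m²·s⁻³·A⁻²
  (C) [thermal conductivity] = kg·m·s⁻³·K⁻¹
  (D) [s] · [kg·m²·s⁻³·A⁻²] = kg·m²·s⁻²·A⁻²
Only (A) matches kg·m·s⁻³·A⁻¹.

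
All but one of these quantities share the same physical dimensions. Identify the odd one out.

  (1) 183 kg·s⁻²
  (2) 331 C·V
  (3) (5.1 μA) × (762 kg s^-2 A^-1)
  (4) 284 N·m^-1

Work out the base dimensions of each:
  (1) kg·s⁻²
  (2) C·V = s·A·J·C⁻¹ = kg·m²·s⁻²
  (3) [A] · [kg·s⁻²·A⁻¹] = kg·s⁻²
  (4) N·m⁻¹ = kg·m·s⁻²·m⁻¹ = kg·s⁻²
All reduce to kg·s⁻² except (2), which is kg·m²·s⁻².

(2)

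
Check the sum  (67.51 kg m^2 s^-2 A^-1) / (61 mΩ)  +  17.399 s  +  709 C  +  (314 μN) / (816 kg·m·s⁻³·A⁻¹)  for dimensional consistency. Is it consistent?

No

Reduce each to base SI dimensions:
  (67.51 kg m^2 s^-2 A^-1) / (61 mΩ):  [kg·m²·s⁻²·A⁻¹] / [kg·m²·s⁻³·A⁻²] = s·A
  17.399 s:  s
  709 C:  C = s·A
  (314 μN) / (816 kg·m·s⁻³·A⁻¹):  [kg·m·s⁻²] / [kg·m·s⁻³·A⁻¹] = s·A
The terms do not share a single dimension (s vs s·A).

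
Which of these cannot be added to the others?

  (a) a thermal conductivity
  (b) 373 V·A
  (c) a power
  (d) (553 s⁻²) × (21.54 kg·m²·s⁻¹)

(a)

Reduce each to base SI dimensions:
  (a) [thermal conductivity] = kg·m·s⁻³·K⁻¹
  (b) V·A = J·C⁻¹·A = kg·m²·s⁻³
  (c) [power] = kg·m²·s⁻³
  (d) [s⁻²] · [kg·m²·s⁻¹] = kg·m²·s⁻³
All reduce to kg·m²·s⁻³ except (a), which is kg·m·s⁻³·K⁻¹.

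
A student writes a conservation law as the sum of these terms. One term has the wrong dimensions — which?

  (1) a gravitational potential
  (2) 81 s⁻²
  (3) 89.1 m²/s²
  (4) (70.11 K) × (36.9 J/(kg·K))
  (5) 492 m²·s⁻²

Expand each in SI base units:
  (1) [gravitational potential] = m²·s⁻²
  (2) s⁻²
  (3) m²·s⁻²
  (4) [K] · [m²·s⁻²·K⁻¹] = m²·s⁻²
  (5) m²·s⁻²
All reduce to m²·s⁻² except (2), which is s⁻².

(2)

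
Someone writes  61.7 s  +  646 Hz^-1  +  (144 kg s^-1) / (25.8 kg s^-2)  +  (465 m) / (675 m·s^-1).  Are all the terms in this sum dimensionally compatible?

Reduce each to base SI dimensions:
  61.7 s:  s
  646 Hz^-1:  Hz⁻¹ = (s⁻¹)⁻¹ = s
  (144 kg s^-1) / (25.8 kg s^-2):  [kg·s⁻¹] / [kg·s⁻²] = s
  (465 m) / (675 m·s^-1):  [m] / [m·s⁻¹] = s
Every term reduces to s.

Yes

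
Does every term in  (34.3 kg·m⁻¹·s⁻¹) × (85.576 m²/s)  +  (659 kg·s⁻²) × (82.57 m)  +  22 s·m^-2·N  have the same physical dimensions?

No

Work out the base dimensions of each:
  (34.3 kg·m⁻¹·s⁻¹) × (85.576 m²/s):  [kg·m⁻¹·s⁻¹] · [m²·s⁻¹] = kg·m·s⁻²
  (659 kg·s⁻²) × (82.57 m):  [kg·s⁻²] · [m] = kg·m·s⁻²
  22 s·m^-2·N:  N·s·m⁻² = kg·m·s⁻²·s·m⁻² = kg·m⁻¹·s⁻¹
The terms do not share a single dimension (kg·m·s⁻² vs kg·m⁻¹·s⁻¹).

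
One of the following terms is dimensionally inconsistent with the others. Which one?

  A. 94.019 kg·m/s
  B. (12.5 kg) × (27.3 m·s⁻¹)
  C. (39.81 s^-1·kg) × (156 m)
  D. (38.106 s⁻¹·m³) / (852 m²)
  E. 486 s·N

Expand each in SI base units:
  A. kg·m·s⁻¹
  B. [kg] · [m·s⁻¹] = kg·m·s⁻¹
  C. [kg·s⁻¹] · [m] = kg·m·s⁻¹
  D. [m³·s⁻¹] / [m²] = m·s⁻¹
  E. N·s = kg·m·s⁻²·s = kg·m·s⁻¹
All reduce to kg·m·s⁻¹ except D., which is m·s⁻¹.

D.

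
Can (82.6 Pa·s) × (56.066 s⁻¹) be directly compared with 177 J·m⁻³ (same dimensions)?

In SI base units:
  (82.6 Pa·s) × (56.066 s⁻¹):  [kg·m⁻¹·s⁻¹] · [s⁻¹] = kg·m⁻¹·s⁻²
  177 J·m⁻³:  J·m⁻³ = N·m·m⁻³ = kg·m⁻¹·s⁻²
Both are kg·m⁻¹·s⁻², so they have the same dimensions and can be added.

Yes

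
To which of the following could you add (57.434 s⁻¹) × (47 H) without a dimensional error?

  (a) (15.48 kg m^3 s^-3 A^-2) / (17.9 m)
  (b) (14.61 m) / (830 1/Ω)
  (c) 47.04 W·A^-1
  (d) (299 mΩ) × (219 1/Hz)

(a)

Reference: [s⁻¹] · [kg·m²·s⁻²·A⁻²] = kg·m²·s⁻³·A⁻².
Each option:
  (a) [kg·m³·s⁻³·A⁻²] / [m] = kg·m²·s⁻³·A⁻²  ← same
  (b) [m] / [kg⁻¹·m⁻²·s³·A²] = kg·m³·s⁻³·A⁻²
  (c) W·A⁻¹ = J·s⁻¹·A⁻¹ = kg·m²·s⁻³·A⁻¹
  (d) [kg·m²·s⁻³·A⁻²] · [s] = kg·m²·s⁻²·A⁻²
Only (a) matches kg·m²·s⁻³·A⁻².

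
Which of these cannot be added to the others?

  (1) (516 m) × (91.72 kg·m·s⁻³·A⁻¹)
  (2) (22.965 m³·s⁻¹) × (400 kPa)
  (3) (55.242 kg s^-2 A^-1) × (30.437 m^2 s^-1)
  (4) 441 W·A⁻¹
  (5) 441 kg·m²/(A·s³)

(2)

In SI base units:
  (1) [m] · [kg·m·s⁻³·A⁻¹] = kg·m²·s⁻³·A⁻¹
  (2) [m³·s⁻¹] · [kg·m⁻¹·s⁻²] = kg·m²·s⁻³
  (3) [kg·s⁻²·A⁻¹] · [m²·s⁻¹] = kg·m²·s⁻³·A⁻¹
  (4) W·A⁻¹ = J·s⁻¹·A⁻¹ = kg·m²·s⁻³·A⁻¹
  (5) kg·m²·s⁻³·A⁻¹
All reduce to kg·m²·s⁻³·A⁻¹ except (2), which is kg·m²·s⁻³.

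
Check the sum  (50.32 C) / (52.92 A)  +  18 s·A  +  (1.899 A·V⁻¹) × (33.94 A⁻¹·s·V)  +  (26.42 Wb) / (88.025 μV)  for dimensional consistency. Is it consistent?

Dimensions:
  (50.32 C) / (52.92 A):  [s·A] / [A] = s
  18 s·A:  A·s = s·A
  (1.899 A·V⁻¹) × (33.94 A⁻¹·s·V):  [kg⁻¹·m⁻²·s³·A²] · [kg·m²·s⁻²·A⁻²] = s
  (26.42 Wb) / (88.025 μV):  [kg·m²·s⁻²·A⁻¹] / [kg·m²·s⁻³·A⁻¹] = s
The terms do not share a single dimension (s vs s·A).

No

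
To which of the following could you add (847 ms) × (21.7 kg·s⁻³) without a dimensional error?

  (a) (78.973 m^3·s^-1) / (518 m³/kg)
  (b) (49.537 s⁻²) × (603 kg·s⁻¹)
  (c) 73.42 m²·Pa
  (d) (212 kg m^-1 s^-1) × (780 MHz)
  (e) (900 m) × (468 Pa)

(e)

Reference: [s] · [kg·s⁻³] = kg·s⁻².
Each option:
  (a) [m³·s⁻¹] / [kg⁻¹·m³] = kg·s⁻¹
  (b) [s⁻²] · [kg·s⁻¹] = kg·s⁻³
  (c) Pa·m² = N·m⁻²·m² = kg·m·s⁻²
  (d) [kg·m⁻¹·s⁻¹] · [s⁻¹] = kg·m⁻¹·s⁻²
  (e) [m] · [kg·m⁻¹·s⁻²] = kg·s⁻²  ← same
Only (e) matches kg·s⁻².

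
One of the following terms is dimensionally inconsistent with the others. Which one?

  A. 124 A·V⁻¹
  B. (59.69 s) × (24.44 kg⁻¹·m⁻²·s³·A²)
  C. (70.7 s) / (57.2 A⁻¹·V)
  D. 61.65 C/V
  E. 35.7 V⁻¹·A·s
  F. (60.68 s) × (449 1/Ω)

A.

Expand each in SI base units:
  A. A·V⁻¹ = A·(J·C⁻¹)⁻¹ = kg⁻¹·m⁻²·s³·A²
  B. [s] · [kg⁻¹·m⁻²·s³·A²] = kg⁻¹·m⁻²·s⁴·A²
  C. [s] / [kg·m²·s⁻³·A⁻²] = kg⁻¹·m⁻²·s⁴·A²
  D. C·V⁻¹ = s·A·(J·C⁻¹)⁻¹ = kg⁻¹·m⁻²·s⁴·A²
  E. A·s·V⁻¹ = A·s·(J·C⁻¹)⁻¹ = kg⁻¹·m⁻²·s⁴·A²
  F. [s] · [kg⁻¹·m⁻²·s³·A²] = kg⁻¹·m⁻²·s⁴·A²
All reduce to kg⁻¹·m⁻²·s⁴·A² except A., which is kg⁻¹·m⁻²·s³·A².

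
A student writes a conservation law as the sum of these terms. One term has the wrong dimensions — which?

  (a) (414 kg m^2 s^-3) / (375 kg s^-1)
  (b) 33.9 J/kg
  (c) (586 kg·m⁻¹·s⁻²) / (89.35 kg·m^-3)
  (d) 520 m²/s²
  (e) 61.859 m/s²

(e)

Expand each in SI base units:
  (a) [kg·m²·s⁻³] / [kg·s⁻¹] = m²·s⁻²
  (b) J·kg⁻¹ = N·m·kg⁻¹ = m²·s⁻²
  (c) [kg·m⁻¹·s⁻²] / [kg·m⁻³] = m²·s⁻²
  (d) m²·s⁻²
  (e) m·s⁻²
All reduce to m²·s⁻² except (e), which is m·s⁻².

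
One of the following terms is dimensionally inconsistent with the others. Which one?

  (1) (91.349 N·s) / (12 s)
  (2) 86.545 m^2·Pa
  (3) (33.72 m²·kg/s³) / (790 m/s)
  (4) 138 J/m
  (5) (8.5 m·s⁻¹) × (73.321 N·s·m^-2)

(5)

Expand each in SI base units:
  (1) [kg·m·s⁻¹] / [s] = kg·m·s⁻²
  (2) Pa·m² = N·m⁻²·m² = kg·m·s⁻²
  (3) [kg·m²·s⁻³] / [m·s⁻¹] = kg·m·s⁻²
  (4) J·m⁻¹ = N·m·m⁻¹ = kg·m·s⁻²
  (5) [m·s⁻¹] · [kg·m⁻¹·s⁻¹] = kg·s⁻²
All reduce to kg·m·s⁻² except (5), which is kg·s⁻².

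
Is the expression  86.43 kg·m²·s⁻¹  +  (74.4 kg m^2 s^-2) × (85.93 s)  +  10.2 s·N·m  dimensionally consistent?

Reduce each to base SI dimensions:
  86.43 kg·m²·s⁻¹:  kg·m²·s⁻¹
  (74.4 kg m^2 s^-2) × (85.93 s):  [kg·m²·s⁻²] · [s] = kg·m²·s⁻¹
  10.2 s·N·m:  N·m·s = kg·m·s⁻²·m·s = kg·m²·s⁻¹
Every term reduces to kg·m²·s⁻¹.

Yes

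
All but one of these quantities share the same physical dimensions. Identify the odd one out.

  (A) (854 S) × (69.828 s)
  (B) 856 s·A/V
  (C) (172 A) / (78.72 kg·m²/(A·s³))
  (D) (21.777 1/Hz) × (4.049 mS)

(C)

In SI base units:
  (A) [kg⁻¹·m⁻²·s³·A²] · [s] = kg⁻¹·m⁻²·s⁴·A²
  (B) A·s·V⁻¹ = A·s·(J·C⁻¹)⁻¹ = kg⁻¹·m⁻²·s⁴·A²
  (C) [A] / [kg·m²·s⁻³·A⁻¹] = kg⁻¹·m⁻²·s³·A²
  (D) [s] · [kg⁻¹·m⁻²·s³·A²] = kg⁻¹·m⁻²·s⁴·A²
All reduce to kg⁻¹·m⁻²·s⁴·A² except (C), which is kg⁻¹·m⁻²·s³·A².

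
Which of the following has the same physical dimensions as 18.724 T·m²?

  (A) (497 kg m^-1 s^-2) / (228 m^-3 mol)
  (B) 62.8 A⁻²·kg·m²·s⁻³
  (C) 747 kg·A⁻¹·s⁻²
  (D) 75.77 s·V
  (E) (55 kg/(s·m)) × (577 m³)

Reference: T·m² = Wb·m⁻²·m² = kg·m²·s⁻²·A⁻¹.
Each option:
  (A) [kg·m⁻¹·s⁻²] / [m⁻³·mol] = kg·m²·s⁻²·mol⁻¹
  (B) kg·m²·s⁻³·A⁻²
  (C) kg·s⁻²·A⁻¹
  (D) V·s = J·C⁻¹·s = kg·m²·s⁻²·A⁻¹  ← same
  (E) [kg·m⁻¹·s⁻¹] · [m³] = kg·m²·s⁻¹
Only (D) matches kg·m²·s⁻²·A⁻¹.

(D)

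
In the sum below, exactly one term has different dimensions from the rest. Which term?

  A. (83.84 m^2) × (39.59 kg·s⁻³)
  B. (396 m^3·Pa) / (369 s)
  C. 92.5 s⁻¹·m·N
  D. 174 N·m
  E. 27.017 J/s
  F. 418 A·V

Dimensions:
  A. [m²] · [kg·s⁻³] = kg·m²·s⁻³
  B. [kg·m²·s⁻²] / [s] = kg·m²·s⁻³
  C. N·m·s⁻¹ = kg·m·s⁻²·m·s⁻¹ = kg·m²·s⁻³
  D. N·m = kg·m·s⁻²·m = kg·m²·s⁻²
  E. J·s⁻¹ = N·m·s⁻¹ = kg·m²·s⁻³
  F. V·A = J·C⁻¹·A = kg·m²·s⁻³
All reduce to kg·m²·s⁻³ except D., which is kg·m²·s⁻².

D.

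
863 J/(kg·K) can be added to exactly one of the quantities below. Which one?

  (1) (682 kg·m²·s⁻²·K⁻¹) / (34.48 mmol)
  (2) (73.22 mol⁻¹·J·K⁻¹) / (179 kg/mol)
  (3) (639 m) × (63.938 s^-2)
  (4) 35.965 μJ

(2)

Reference: J·kg⁻¹·K⁻¹ = N·m·kg⁻¹·K⁻¹ = m²·s⁻²·K⁻¹.
Each option:
  (1) [kg·m²·s⁻²·K⁻¹] / [mol] = kg·m²·s⁻²·K⁻¹·mol⁻¹
  (2) [kg·m²·s⁻²·K⁻¹·mol⁻¹] / [kg·mol⁻¹] = m²·s⁻²·K⁻¹  ← same
  (3) [m] · [s⁻²] = m·s⁻²
  (4) J = N·m = kg·m²·s⁻²
Only (2) matches m²·s⁻²·K⁻¹.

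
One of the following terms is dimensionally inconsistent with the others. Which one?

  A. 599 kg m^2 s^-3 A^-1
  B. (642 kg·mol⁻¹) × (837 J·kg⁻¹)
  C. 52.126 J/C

B.

Reduce each to base SI dimensions:
  A. kg·m²·s⁻³·A⁻¹
  B. [kg·mol⁻¹] · [m²·s⁻²] = kg·m²·s⁻²·mol⁻¹
  C. J·C⁻¹ = N·m·(s·A)⁻¹ = kg·m²·s⁻³·A⁻¹
All reduce to kg·m²·s⁻³·A⁻¹ except B., which is kg·m²·s⁻²·mol⁻¹.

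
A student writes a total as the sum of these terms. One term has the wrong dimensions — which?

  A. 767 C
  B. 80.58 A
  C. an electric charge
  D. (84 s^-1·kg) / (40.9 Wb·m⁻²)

B.

In SI base units:
  A. C = s·A
  B. A
  C. [electric charge] = s·A
  D. [kg·s⁻¹] / [kg·s⁻²·A⁻¹] = s·A
All reduce to s·A except B., which is A.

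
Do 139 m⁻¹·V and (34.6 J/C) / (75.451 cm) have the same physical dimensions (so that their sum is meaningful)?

Work out the base dimensions of each:
  139 m⁻¹·V:  V·m⁻¹ = J·C⁻¹·m⁻¹ = kg·m·s⁻³·A⁻¹
  (34.6 J/C) / (75.451 cm):  [kg·m²·s⁻³·A⁻¹] / [m] = kg·m·s⁻³·A⁻¹
Both are kg·m·s⁻³·A⁻¹, so they have the same dimensions and can be added.

Yes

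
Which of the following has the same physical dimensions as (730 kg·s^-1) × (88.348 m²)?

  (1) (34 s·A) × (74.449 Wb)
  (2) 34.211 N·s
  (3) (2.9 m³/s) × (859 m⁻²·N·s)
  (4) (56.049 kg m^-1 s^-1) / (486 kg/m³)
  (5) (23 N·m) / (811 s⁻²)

Reference: [kg·s⁻¹] · [m²] = kg·m²·s⁻¹.
Each option:
  (1) [s·A] · [kg·m²·s⁻²·A⁻¹] = kg·m²·s⁻¹  ← same
  (2) N·s = kg·m·s⁻²·s = kg·m·s⁻¹
  (3) [m³·s⁻¹] · [kg·m⁻¹·s⁻¹] = kg·m²·s⁻²
  (4) [kg·m⁻¹·s⁻¹] / [kg·m⁻³] = m²·s⁻¹
  (5) [kg·m²·s⁻²] / [s⁻²] = kg·m²
Only (1) matches kg·m²·s⁻¹.

(1)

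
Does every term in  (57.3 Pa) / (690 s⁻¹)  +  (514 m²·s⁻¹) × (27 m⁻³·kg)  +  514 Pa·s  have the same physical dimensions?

Yes

Work out the base dimensions of each:
  (57.3 Pa) / (690 s⁻¹):  [kg·m⁻¹·s⁻²] / [s⁻¹] = kg·m⁻¹·s⁻¹
  (514 m²·s⁻¹) × (27 m⁻³·kg):  [m²·s⁻¹] · [kg·m⁻³] = kg·m⁻¹·s⁻¹
  514 Pa·s:  Pa·s = N·m⁻²·s = kg·m⁻¹·s⁻¹
Every term reduces to kg·m⁻¹·s⁻¹.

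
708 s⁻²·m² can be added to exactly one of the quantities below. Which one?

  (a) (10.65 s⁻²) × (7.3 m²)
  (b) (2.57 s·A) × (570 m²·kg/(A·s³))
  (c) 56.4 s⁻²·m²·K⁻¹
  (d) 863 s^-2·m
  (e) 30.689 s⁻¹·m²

Reference: m²·s⁻².
Each option:
  (a) [s⁻²] · [m²] = m²·s⁻²  ← same
  (b) [s·A] · [kg·m²·s⁻³·A⁻¹] = kg·m²·s⁻²
  (c) m²·s⁻²·K⁻¹
  (d) m·s⁻²
  (e) m²·s⁻¹
Only (a) matches m²·s⁻².

(a)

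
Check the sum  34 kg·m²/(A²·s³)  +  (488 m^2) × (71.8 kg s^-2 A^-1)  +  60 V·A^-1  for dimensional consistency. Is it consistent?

Reduce each to base SI dimensions:
  34 kg·m²/(A²·s³):  kg·m²·s⁻³·A⁻²
  (488 m^2) × (71.8 kg s^-2 A^-1):  [m²] · [kg·s⁻²·A⁻¹] = kg·m²·s⁻²·A⁻¹
  60 V·A^-1:  V·A⁻¹ = J·C⁻¹·A⁻¹ = kg·m²·s⁻³·A⁻²
The terms do not share a single dimension (kg·m²·s⁻²·A⁻¹ vs kg·m²·s⁻³·A⁻²).

No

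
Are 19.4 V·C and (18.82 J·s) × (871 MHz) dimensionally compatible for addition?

Reduce each to base SI dimensions:
  19.4 V·C:  C·V = s·A·J·C⁻¹ = kg·m²·s⁻²
  (18.82 J·s) × (871 MHz):  [kg·m²·s⁻¹] · [s⁻¹] = kg·m²·s⁻²
Both are kg·m²·s⁻², so they have the same dimensions and can be added.

Yes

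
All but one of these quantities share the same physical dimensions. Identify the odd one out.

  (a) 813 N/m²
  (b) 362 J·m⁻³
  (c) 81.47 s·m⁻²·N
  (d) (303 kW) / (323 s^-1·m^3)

Reduce each to base SI dimensions:
  (a) N·m⁻² = kg·m·s⁻²·m⁻² = kg·m⁻¹·s⁻²
  (b) J·m⁻³ = N·m·m⁻³ = kg·m⁻¹·s⁻²
  (c) N·s·m⁻² = kg·m·s⁻²·s·m⁻² = kg·m⁻¹·s⁻¹
  (d) [kg·m²·s⁻³] / [m³·s⁻¹] = kg·m⁻¹·s⁻²
All reduce to kg·m⁻¹·s⁻² except (c), which is kg·m⁻¹·s⁻¹.

(c)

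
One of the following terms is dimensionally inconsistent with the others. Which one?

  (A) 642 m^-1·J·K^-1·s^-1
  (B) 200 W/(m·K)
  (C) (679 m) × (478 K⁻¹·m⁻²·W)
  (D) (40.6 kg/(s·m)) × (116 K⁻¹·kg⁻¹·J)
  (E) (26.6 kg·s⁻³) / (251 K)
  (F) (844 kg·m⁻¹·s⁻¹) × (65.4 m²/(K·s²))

(E)

Reduce each to base SI dimensions:
  (A) J·s⁻¹·m⁻¹·K⁻¹ = N·m·s⁻¹·m⁻¹·K⁻¹ = kg·m·s⁻³·K⁻¹
  (B) W·m⁻¹·K⁻¹ = J·s⁻¹·m⁻¹·K⁻¹ = kg·m·s⁻³·K⁻¹
  (C) [m] · [kg·s⁻³·K⁻¹] = kg·m·s⁻³·K⁻¹
  (D) [kg·m⁻¹·s⁻¹] · [m²·s⁻²·K⁻¹] = kg·m·s⁻³·K⁻¹
  (E) [kg·s⁻³] / [K] = kg·s⁻³·K⁻¹
  (F) [kg·m⁻¹·s⁻¹] · [m²·s⁻²·K⁻¹] = kg·m·s⁻³·K⁻¹
All reduce to kg·m·s⁻³·K⁻¹ except (E), which is kg·s⁻³·K⁻¹.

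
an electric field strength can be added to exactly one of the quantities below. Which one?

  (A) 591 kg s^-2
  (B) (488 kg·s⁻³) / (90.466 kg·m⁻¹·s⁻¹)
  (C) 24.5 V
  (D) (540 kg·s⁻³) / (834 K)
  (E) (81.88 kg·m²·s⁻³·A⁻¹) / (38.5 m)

(E)

Reference: [electric field strength] = kg·m·s⁻³·A⁻¹.
Each option:
  (A) kg·s⁻²
  (B) [kg·s⁻³] / [kg·m⁻¹·s⁻¹] = m·s⁻²
  (C) V = J·C⁻¹ = kg·m²·s⁻³·A⁻¹
  (D) [kg·s⁻³] / [K] = kg·s⁻³·K⁻¹
  (E) [kg·m²·s⁻³·A⁻¹] / [m] = kg·m·s⁻³·A⁻¹  ← same
Only (E) matches kg·m·s⁻³·A⁻¹.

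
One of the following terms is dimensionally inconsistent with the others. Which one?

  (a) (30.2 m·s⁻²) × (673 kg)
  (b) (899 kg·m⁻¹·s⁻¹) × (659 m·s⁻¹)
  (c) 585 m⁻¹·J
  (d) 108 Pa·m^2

In SI base units:
  (a) [m·s⁻²] · [kg] = kg·m·s⁻²
  (b) [kg·m⁻¹·s⁻¹] · [m·s⁻¹] = kg·s⁻²
  (c) J·m⁻¹ = N·m·m⁻¹ = kg·m·s⁻²
  (d) Pa·m² = N·m⁻²·m² = kg·m·s⁻²
All reduce to kg·m·s⁻² except (b), which is kg·s⁻².

(b)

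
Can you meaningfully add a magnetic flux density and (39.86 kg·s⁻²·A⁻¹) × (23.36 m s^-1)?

No

Expand each in SI base units:
  a magnetic flux density:  [magnetic flux density] = kg·s⁻²·A⁻¹
  (39.86 kg·s⁻²·A⁻¹) × (23.36 m s^-1):  [kg·s⁻²·A⁻¹] · [m·s⁻¹] = kg·m·s⁻³·A⁻¹
kg·s⁻²·A⁻¹ ≠ kg·m·s⁻³·A⁻¹, so they cannot be added.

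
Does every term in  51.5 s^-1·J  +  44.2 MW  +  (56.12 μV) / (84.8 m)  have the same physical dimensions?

Work out the base dimensions of each:
  51.5 s^-1·J:  J·s⁻¹ = N·m·s⁻¹ = kg·m²·s⁻³
  44.2 MW:  W = J·s⁻¹ = kg·m²·s⁻³
  (56.12 μV) / (84.8 m):  [kg·m²·s⁻³·A⁻¹] / [m] = kg·m·s⁻³·A⁻¹
The terms do not share a single dimension (kg·m²·s⁻³ vs kg·m·s⁻³·A⁻¹).

No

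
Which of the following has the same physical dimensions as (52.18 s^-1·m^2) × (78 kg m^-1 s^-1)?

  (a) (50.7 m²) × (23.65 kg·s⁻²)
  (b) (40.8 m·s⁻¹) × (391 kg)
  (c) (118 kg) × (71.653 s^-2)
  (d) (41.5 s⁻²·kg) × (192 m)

(d)

Reference: [m²·s⁻¹] · [kg·m⁻¹·s⁻¹] = kg·m·s⁻².
Each option:
  (a) [m²] · [kg·s⁻²] = kg·m²·s⁻²
  (b) [m·s⁻¹] · [kg] = kg·m·s⁻¹
  (c) [kg] · [s⁻²] = kg·s⁻²
  (d) [kg·s⁻²] · [m] = kg·m·s⁻²  ← same
Only (d) matches kg·m·s⁻².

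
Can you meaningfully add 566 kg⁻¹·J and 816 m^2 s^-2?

Yes

Expand each in SI base units:
  566 kg⁻¹·J:  J·kg⁻¹ = N·m·kg⁻¹ = m²·s⁻²
  816 m^2 s^-2:  m²·s⁻²
Both are m²·s⁻², so they have the same dimensions and can be added.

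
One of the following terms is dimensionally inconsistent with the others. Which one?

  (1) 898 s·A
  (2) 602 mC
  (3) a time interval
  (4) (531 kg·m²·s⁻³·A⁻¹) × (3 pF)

(3)

In SI base units:
  (1) A·s = s·A
  (2) C = s·A
  (3) [time interval] = s
  (4) [kg·m²·s⁻³·A⁻¹] · [kg⁻¹·m⁻²·s⁴·A²] = s·A
All reduce to s·A except (3), which is s.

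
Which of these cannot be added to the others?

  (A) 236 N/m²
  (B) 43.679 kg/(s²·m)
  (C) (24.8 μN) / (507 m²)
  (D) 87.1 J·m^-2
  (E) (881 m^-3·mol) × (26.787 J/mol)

(D)

Reduce each to base SI dimensions:
  (A) N·m⁻² = kg·m·s⁻²·m⁻² = kg·m⁻¹·s⁻²
  (B) kg·m⁻¹·s⁻²
  (C) [kg·m·s⁻²] / [m²] = kg·m⁻¹·s⁻²
  (D) J·m⁻² = N·m·m⁻² = kg·s⁻²
  (E) [m⁻³·mol] · [kg·m²·s⁻²·mol⁻¹] = kg·m⁻¹·s⁻²
All reduce to kg·m⁻¹·s⁻² except (D), which is kg·s⁻².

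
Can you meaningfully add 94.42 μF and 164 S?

Expand each in SI base units:
  94.42 μF:  F = C·V⁻¹ = kg⁻¹·m⁻²·s⁴·A²
  164 S:  S = Ω⁻¹ = kg⁻¹·m⁻²·s³·A²
kg⁻¹·m⁻²·s⁴·A² ≠ kg⁻¹·m⁻²·s³·A², so they cannot be added.

No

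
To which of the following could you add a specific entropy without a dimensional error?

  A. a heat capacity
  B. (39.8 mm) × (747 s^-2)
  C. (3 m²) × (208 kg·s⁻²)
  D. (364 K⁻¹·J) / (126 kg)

D.

Reference: [specific entropy] = m²·s⁻²·K⁻¹.
Each option:
  A. [heat capacity] = kg·m²·s⁻²·K⁻¹
  B. [m] · [s⁻²] = m·s⁻²
  C. [m²] · [kg·s⁻²] = kg·m²·s⁻²
  D. [kg·m²·s⁻²·K⁻¹] / [kg] = m²·s⁻²·K⁻¹  ← same
Only D. matches m²·s⁻²·K⁻¹.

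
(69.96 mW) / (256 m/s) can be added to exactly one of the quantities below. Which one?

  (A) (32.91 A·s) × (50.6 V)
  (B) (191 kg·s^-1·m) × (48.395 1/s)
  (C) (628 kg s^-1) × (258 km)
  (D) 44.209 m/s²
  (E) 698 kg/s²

(B)

Reference: [kg·m²·s⁻³] / [m·s⁻¹] = kg·m·s⁻².
Each option:
  (A) [s·A] · [kg·m²·s⁻³·A⁻¹] = kg·m²·s⁻²
  (B) [kg·m·s⁻¹] · [s⁻¹] = kg·m·s⁻²  ← same
  (C) [kg·s⁻¹] · [m] = kg·m·s⁻¹
  (D) m·s⁻²
  (E) kg·s⁻²
Only (B) matches kg·m·s⁻².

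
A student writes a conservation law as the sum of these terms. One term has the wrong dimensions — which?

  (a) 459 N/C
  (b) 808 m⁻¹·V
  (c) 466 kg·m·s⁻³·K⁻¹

Dimensions:
  (a) N·C⁻¹ = kg·m·s⁻²·(s·A)⁻¹ = kg·m·s⁻³·A⁻¹
  (b) V·m⁻¹ = J·C⁻¹·m⁻¹ = kg·m·s⁻³·A⁻¹
  (c) kg·m·s⁻³·K⁻¹
All reduce to kg·m·s⁻³·A⁻¹ except (c), which is kg·m·s⁻³·K⁻¹.

(c)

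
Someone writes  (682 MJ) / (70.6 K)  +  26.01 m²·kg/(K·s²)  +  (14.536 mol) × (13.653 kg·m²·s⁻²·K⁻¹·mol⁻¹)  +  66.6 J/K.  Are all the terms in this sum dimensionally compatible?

Yes

Dimensions:
  (682 MJ) / (70.6 K):  [kg·m²·s⁻²] / [K] = kg·m²·s⁻²·K⁻¹
  26.01 m²·kg/(K·s²):  kg·m²·s⁻²·K⁻¹
  (14.536 mol) × (13.653 kg·m²·s⁻²·K⁻¹·mol⁻¹):  [mol] · [kg·m²·s⁻²·K⁻¹·mol⁻¹] = kg·m²·s⁻²·K⁻¹
  66.6 J/K:  J·K⁻¹ = N·m·K⁻¹ = kg·m²·s⁻²·K⁻¹
Every term reduces to kg·m²·s⁻²·K⁻¹.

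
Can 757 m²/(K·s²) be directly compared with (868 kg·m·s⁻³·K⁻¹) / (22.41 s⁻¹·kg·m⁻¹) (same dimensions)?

In SI base units:
  757 m²/(K·s²):  m²·s⁻²·K⁻¹
  (868 kg·m·s⁻³·K⁻¹) / (22.41 s⁻¹·kg·m⁻¹):  [kg·m·s⁻³·K⁻¹] / [kg·m⁻¹·s⁻¹] = m²·s⁻²·K⁻¹
Both are m²·s⁻²·K⁻¹, so they have the same dimensions and can be added.

Yes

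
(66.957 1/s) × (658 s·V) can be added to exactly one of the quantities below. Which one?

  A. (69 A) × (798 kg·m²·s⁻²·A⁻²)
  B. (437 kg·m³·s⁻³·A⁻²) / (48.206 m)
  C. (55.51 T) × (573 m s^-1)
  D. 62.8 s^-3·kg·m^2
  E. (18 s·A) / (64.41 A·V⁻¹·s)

E.

Reference: [s⁻¹] · [kg·m²·s⁻²·A⁻¹] = kg·m²·s⁻³·A⁻¹.
Each option:
  A. [A] · [kg·m²·s⁻²·A⁻²] = kg·m²·s⁻²·A⁻¹
  B. [kg·m³·s⁻³·A⁻²] / [m] = kg·m²·s⁻³·A⁻²
  C. [kg·s⁻²·A⁻¹] · [m·s⁻¹] = kg·m·s⁻³·A⁻¹
  D. kg·m²·s⁻³
  E. [s·A] / [kg⁻¹·m⁻²·s⁴·A²] = kg·m²·s⁻³·A⁻¹  ← same
Only E. matches kg·m²·s⁻³·A⁻¹.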